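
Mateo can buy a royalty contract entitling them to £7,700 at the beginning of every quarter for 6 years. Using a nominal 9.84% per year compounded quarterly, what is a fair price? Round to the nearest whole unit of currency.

i = 0.0984/4 = 0.0246 per quarter; n = 6·4 = 24.
PV = 7700 × [1 − (1+0.0246)^(−24)] / 0.0246 × (1+i) = 7700 × 18.406196 = 141,727.7061
(annuity-due: payments at period start, so ×(1+i).)

£141,728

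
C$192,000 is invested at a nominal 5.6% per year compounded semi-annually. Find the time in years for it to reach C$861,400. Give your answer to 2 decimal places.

27.18 years

Periodic rate i = 0.056/2 = 0.028.
(1+i)^n = 861400/192000 = 4.48646, so n = ln 4.48646 / ln 1.028 = 54.3565 half-years
= 54.3565/2 years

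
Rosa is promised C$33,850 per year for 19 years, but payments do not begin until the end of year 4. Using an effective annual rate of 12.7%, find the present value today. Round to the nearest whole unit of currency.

C$166,996

PV at t=3 (ordinary 19-year annuity): 33850 × a(19|0.127) = 33850 × 7.061855 = 239,043.7995
Discount back 3 years: 239,043.7995 × (1+0.127)^(−3) = 239,043.7995 × 0.698599 = 166,995.8716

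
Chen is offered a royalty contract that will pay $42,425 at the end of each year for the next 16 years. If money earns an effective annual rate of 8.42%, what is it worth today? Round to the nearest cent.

$365,643.54

Annuity factor a(16|0.0842) = 8.618587; PV = 42425 × 8.618587 = 365,643.5417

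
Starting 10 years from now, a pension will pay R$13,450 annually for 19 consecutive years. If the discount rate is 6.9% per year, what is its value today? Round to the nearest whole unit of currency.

R$76,828

Value one period before first payment (t=9): 13450 × [1 − (1+0.069)^(−19)] / 0.069 = 13450 × 10.413558 = 140,062.3580
PV₀ = 140,062.3580 / (1+0.069)^9 = 140,062.3580 / 1.823053 = 76,828.4527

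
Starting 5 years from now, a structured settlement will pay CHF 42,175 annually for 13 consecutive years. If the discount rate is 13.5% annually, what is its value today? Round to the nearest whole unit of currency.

CHF 151,961

PV at t=4 (ordinary 13-year annuity): 42175 × a(13|0.135) = 42175 × 5.979434 = 252,182.6412
PV₀ = 252,182.6412 / (1+0.135)^4 = 252,182.6412 / 1.659524 = 151,960.8600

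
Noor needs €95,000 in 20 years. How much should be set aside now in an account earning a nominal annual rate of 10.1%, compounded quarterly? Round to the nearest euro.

€12,922

Periodic rate i = 0.101/4 = 0.02525; n = 20 × 4 = 80 periods.
PV = 95,000 / (1 + 0.02525)^80 = 95,000 / 7.351606 = 12,922.3461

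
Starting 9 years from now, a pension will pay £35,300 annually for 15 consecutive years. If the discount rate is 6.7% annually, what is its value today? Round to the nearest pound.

Value one period before first payment (t=8): 35300 × [1 − (1+0.067)^(−15)] / 0.067 = 35300 × 9.283038 = 327,691.2286
Discount back 8 years: 327,691.2286 × (1+0.067)^(−8) = 327,691.2286 × 0.595230 = 195,051.5749

£195,052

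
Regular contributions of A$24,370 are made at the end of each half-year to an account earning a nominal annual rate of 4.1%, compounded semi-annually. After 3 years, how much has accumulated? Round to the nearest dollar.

A$153,922

i = 0.041/2 = 0.0205 per half-year; n = 3·2 = 6.
FV = 24370 × [(1+0.0205)^6 − 1] / 0.0205 = 24370 × 6.316035 = 153,921.7800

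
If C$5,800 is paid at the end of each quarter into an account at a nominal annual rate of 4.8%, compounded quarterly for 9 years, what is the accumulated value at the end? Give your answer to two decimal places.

C$259,250.00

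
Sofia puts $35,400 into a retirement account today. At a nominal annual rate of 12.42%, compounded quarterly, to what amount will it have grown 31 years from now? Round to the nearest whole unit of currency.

$1,569,240

Periodic rate i = 0.1242/4 = 0.03105; n = 31 × 4 = 124 periods.
35,400 × (1+0.03105)^124 = 35,400 × 44.328812 = 1,569,239.9576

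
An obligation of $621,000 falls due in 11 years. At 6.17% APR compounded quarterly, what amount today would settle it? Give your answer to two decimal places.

Periodic rate i = 0.0617/4 = 0.015425; n = 11 × 4 = 44 periods.
PV = 621,000 / (1 + 0.015425)^44 = 621,000 / 1.961126 = 316,654.8385

$316,654.84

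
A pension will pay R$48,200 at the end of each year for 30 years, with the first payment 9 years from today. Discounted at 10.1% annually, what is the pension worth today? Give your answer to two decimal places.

R$208,692.14

Value one period before first payment (t=8): 48200 × [1 − (1+0.101)^(−30)] / 0.101 = 48200 × 9.348838 = 450,613.9714
Discount back 8 years: 450,613.9714 × (1+0.101)^(−8) = 450,613.9714 × 0.463128 = 208,692.1442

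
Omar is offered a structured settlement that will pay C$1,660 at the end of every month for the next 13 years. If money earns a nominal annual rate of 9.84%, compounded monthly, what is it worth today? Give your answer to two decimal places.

Periodic rate i = 0.0984/12 = 0.0082; n = 13 × 12 = 156 periods.
Annuity factor a(156|0.0082) = 87.839625; PV = 1660 × 87.839625 = 145,813.7771

C$145,813.78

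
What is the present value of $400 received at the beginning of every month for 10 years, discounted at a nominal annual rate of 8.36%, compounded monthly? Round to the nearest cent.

$32,683.59

Periodic rate i = 0.0836/12 = 0.00696667; n = 10 × 12 = 120 periods.
PV = PMT · [1 − (1+i)^(−n)] / i × (1+i) = 400 · 81.708982 = 32,683.5927
(Beginning-of-period payments → annuity-due factor ×(1+i).)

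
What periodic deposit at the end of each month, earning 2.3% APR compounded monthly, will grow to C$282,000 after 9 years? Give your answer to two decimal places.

Periodic rate i = 0.023/12 = 0.00191667; n = 9 × 12 = 108 periods.
PMT = 282000 / ( [(1+0.00191667)^108 − 1] / 0.00191667 ) = 282000 / 119.863779 = 2,352.6707

C$2,352.67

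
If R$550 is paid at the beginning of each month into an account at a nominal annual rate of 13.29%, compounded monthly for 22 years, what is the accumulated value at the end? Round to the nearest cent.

R$869,417.39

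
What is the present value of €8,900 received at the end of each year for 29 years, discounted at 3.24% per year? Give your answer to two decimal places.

€165,734.87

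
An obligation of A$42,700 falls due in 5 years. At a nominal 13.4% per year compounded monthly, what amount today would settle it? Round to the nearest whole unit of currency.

A$21,931

With 12 periods per year: i = 0.0111667, n = 60.
PV = 42,700 / (1 + 0.0111667)^60 = 42,700 / 1.946994 = 21,931.2407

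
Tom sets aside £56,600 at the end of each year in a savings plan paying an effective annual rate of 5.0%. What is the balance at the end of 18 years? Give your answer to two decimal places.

Accumulation factor s(18|0.05) = 28.132385; FV = 56600 × 28.132385 = 1,592,292.9725

£1,592,292.97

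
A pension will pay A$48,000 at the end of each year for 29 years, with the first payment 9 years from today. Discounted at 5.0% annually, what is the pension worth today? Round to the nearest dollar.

A$491,908

Value one period before first payment (t=8): 48000 × [1 − (1+0.05)^(−29)] / 0.05 = 48000 × 15.141074 = 726,771.5318
Discount back 8 years: 726,771.5318 × (1+0.05)^(−8) = 726,771.5318 × 0.676839 = 491,907.5799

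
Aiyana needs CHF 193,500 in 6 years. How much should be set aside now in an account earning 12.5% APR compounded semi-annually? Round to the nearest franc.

CHF 93,483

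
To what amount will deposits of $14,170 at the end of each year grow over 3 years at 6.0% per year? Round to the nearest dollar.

FV = 14170 × [(1+0.06)^3 − 1] / 0.06 = 14170 × 3.183600 = 45,111.6120

$45,112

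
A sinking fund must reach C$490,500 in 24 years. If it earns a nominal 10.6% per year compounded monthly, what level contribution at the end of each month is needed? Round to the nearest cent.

C$373.86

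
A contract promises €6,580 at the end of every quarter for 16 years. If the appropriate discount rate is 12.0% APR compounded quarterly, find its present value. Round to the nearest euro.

Periodic rate i = 0.12/4 = 0.03; n = 16 × 4 = 64 periods.
PV = PMT · [1 − (1+i)^(−n)] / i = 6580 · 28.306478 = 186,256.6270

€186,257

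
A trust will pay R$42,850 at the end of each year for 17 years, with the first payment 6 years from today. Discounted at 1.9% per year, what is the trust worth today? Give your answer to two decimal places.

R$562,089.95

PV at t=5 (ordinary 17-year annuity): 42850 × a(17|0.019) = 42850 × 14.412055 = 617,556.5656
Discount back 5 years: 617,556.5656 × (1+0.019)^(−5) = 617,556.5656 × 0.910184 = 562,089.9539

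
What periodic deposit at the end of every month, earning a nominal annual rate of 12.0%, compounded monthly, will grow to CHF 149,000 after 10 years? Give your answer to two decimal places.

With 12 periods per year: i = 0.01, n = 120.
PMT = 149000 / ( [(1+0.01)^120 − 1] / 0.01 ) = 149000 / 230.038689 = 647.7171

CHF 647.72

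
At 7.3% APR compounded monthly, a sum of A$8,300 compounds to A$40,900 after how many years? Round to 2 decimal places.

Periodic rate i = 0.073/12 = 0.00608333.
(1+i)^n = 40900/8300 = 4.92771, so n = ln 4.92771 / ln 1.00608 = 262.9678 months
= 262.9678/12 years

21.91 years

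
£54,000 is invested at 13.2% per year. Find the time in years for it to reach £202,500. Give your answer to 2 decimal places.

(1+i)^n = 202500/54000 = 3.75000, so n = ln 3.75000 / ln 1.132 = 10.6605 years

10.66 years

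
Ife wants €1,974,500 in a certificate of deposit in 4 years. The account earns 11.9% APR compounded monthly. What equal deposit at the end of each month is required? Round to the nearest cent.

i = 0.119/12 = 0.00991667 per month; n = 4·12 = 48.
FV-annuity factor = 61.094459; PMT = 1.9745e+06 / 61.094459 = 32,318.8063

€32,318.81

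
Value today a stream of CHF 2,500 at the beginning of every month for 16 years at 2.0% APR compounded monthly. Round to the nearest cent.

Periodic rate i = 0.02/12 = 0.00166667; n = 16 × 12 = 192 periods.
PV = PMT · [1 − (1+i)^(−n)] / i × (1+i) = 2500 · 164.468165 = 411,170.4122
(Beginning-of-period payments → annuity-due factor ×(1+i).)

CHF 411,170.41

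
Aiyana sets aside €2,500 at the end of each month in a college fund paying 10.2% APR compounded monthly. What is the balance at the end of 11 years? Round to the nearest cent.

€604,842.05

i = 0.102/12 = 0.0085 per month; n = 11·12 = 132.
FV = PMT · [(1+i)^n − 1] / i = 2500 · 241.936818 = 604,842.0456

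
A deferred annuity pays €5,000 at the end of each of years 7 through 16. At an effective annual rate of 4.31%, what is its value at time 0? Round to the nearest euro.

€31,003

Value one period before first payment (t=6): 5000 × [1 − (1+0.0431)^(−10)] / 0.0431 = 5000 × 7.987160 = 39,935.8014
Discount back 6 years: 39,935.8014 × (1+0.0431)^(−6) = 39,935.8014 × 0.776326 = 31,003.2149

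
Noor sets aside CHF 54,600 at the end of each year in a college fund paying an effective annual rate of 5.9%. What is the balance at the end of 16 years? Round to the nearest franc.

CHF 1,390,243

Accumulation factor s(16|0.059) = 25.462320; FV = 54600 × 25.462320 = 1,390,242.6639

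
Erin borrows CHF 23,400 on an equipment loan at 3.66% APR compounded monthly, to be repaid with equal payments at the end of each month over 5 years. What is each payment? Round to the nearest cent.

With 12 periods per year: i = 0.00305, n = 60.
PMT = 23400 / ( [1 − (1+0.00305)^(−60)] / 0.00305 ) = 23400 / 54.754059 = 427.3656

CHF 427.37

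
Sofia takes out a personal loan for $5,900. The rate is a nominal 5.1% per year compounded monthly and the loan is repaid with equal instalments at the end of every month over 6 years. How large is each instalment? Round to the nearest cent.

With 12 periods per year: i = 0.00425, n = 72.
PMT = 5900 / ( [1 − (1+0.00425)^(−72)] / 0.00425 ) = 5900 / 61.914292 = 95.2930

$95.29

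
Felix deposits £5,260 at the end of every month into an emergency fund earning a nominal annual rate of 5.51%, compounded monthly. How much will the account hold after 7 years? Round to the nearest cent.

i = 0.0551/12 = 0.00459167 per month; n = 7·12 = 84.
Accumulation factor s(84|0.00459167) = 102.216849; FV = 5260 × 102.216849 = 537,660.6255

£537,660.63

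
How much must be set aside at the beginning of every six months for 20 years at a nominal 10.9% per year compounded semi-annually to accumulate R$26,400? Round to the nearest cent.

i = 0.109/2 = 0.0545 per half-year; n = 20·2 = 40.
FV-annuity factor × (1+i) = 142.278202; PMT = 26400 / 142.278202 = 185.5520

R$185.55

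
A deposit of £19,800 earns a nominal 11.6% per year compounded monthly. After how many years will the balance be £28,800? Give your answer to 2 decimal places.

3.25 years

Periodic rate i = 0.116/12 = 0.00966667.
(1+i)^n = 28800/19800 = 1.45455, so n = ln 1.45455 / ln 1.00967 = 38.9484 months
= 38.9484/12 years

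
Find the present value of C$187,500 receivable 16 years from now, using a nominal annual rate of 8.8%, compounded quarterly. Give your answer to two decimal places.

With 4 periods per year: i = 0.022, n = 64.
PV = 187,500 / (1 + 0.022)^64 = 187,500 / 4.025848 = 46,574.0431

C$46,574.04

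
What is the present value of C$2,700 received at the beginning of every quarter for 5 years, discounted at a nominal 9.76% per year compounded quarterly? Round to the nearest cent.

C$43,363.14

Periodic rate i = 0.0976/4 = 0.0244; n = 5 × 4 = 20 periods.
Annuity factor a(20|0.0244) × (1+i) = 16.060422; PV = 2700 × 16.060422 = 43,363.1401
Payments are at the start of each period, so multiply by (1+i).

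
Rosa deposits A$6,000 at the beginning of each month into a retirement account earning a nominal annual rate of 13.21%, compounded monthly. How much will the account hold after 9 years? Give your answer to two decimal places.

Periodic rate i = 0.1321/12 = 0.0110083; n = 9 × 12 = 108 periods.
FV = 6000 × [(1+0.0110083)^108 − 1] / 0.0110083 × (1+i) = 6000 × 207.761638 = 1,246,569.8272
(Beginning-of-period payments → annuity-due factor ×(1+i).)

A$1,246,569.83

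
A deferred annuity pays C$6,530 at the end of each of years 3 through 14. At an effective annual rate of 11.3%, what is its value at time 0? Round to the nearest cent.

Value one period before first payment (t=2): 6530 × [1 − (1+0.113)^(−12)] / 0.113 = 6530 × 6.400609 = 41,795.9794
PV₀ = 41,795.9794 / (1+0.113)^2 = 41,795.9794 / 1.238769 = 33,739.9301

C$33,739.93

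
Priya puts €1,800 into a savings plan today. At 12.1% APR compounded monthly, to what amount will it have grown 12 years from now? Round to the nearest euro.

€7,633

i = 0.121/12 = 0.0100833 per month; n = 12·12 = 144.
1,800 × (1+0.0100833)^144 = 1,800 × 4.240700 = 7,633.2599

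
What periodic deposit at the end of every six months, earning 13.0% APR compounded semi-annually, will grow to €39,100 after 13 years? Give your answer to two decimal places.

With 2 periods per year: i = 0.065, n = 26.
FV-annuity factor = 63.715378; PMT = 39100 / 63.715378 = 613.6666

€613.67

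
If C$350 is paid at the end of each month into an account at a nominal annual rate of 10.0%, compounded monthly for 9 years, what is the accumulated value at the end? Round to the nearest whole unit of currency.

C$60,919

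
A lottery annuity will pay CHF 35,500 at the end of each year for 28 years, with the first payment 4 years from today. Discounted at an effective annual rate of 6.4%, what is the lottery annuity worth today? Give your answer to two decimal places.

CHF 379,423.91

Value one period before first payment (t=3): 35500 × [1 − (1+0.064)^(−28)] / 0.064 = 35500 × 12.874229 = 457,035.1281
Discount back 3 years: 457,035.1281 × (1+0.064)^(−3) = 457,035.1281 × 0.830185 = 379,423.9123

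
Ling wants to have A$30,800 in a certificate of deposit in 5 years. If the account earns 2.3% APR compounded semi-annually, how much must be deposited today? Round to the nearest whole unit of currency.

Periodic rate i = 0.023/2 = 0.0115; n = 5 × 2 = 10 periods.
PV = FV·(1+i)^(−n) = 30,800 × 0.891951 = 27,472.0992

A$27,472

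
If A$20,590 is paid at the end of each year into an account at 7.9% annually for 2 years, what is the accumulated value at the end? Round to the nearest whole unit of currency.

A$42,807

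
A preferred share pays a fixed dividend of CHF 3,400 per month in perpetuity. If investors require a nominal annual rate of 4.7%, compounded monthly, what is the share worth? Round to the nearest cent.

Periodic rate i = 0.047/12 = 0.00391667.
PV = C/r = 3400/0.00391667 = 868,085.1064

CHF 868,085.11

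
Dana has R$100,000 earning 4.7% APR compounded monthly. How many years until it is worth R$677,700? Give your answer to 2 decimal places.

Periodic rate i = 0.047/12 = 0.00391667.
n = ln(677700/100000) / ln(1+0.00391667) = ln(6.77700) / 0.003909 = 489.5182 months
= 489.5182/12 years

40.79 years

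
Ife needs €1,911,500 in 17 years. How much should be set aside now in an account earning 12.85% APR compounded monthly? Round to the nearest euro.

€217,621

Periodic rate i = 0.1285/12 = 0.0107083; n = 17 × 12 = 204 periods.
PV = FV·(1+i)^(−n) = 1,911,500 × 0.113849 = 217,621.4091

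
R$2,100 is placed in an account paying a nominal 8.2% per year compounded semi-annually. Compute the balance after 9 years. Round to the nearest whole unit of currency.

i = 0.082/2 = 0.041 per half-year; n = 9·2 = 18.
FV = PV·(1+i)^n = 2,100 × 2.061167 = 4,328.4502

R$4,328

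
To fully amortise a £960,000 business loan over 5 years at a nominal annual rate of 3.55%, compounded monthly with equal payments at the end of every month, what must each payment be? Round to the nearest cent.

Periodic rate i = 0.0355/12 = 0.00295833; n = 5 × 12 = 60 periods.
PMT = 960000 / ( [1 − (1+0.00295833)^(−60)] / 0.00295833 ) = 960000 / 54.902384 = 17,485.5794

£17,485.58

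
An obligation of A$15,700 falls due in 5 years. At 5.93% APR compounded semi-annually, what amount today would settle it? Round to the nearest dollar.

A$11,722

Periodic rate i = 0.0593/2 = 0.02965; n = 5 × 2 = 10 periods.
PV = 15,700 / (1 + 0.02965)^10 = 15,700 / 1.339357 = 11,722.0458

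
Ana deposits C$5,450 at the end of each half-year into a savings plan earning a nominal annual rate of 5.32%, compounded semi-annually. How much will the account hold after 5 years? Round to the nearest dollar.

With 2 periods per year: i = 0.0266, n = 10.
Accumulation factor s(10|0.0266) = 11.285989; FV = 5450 × 11.285989 = 61,508.6380

C$61,509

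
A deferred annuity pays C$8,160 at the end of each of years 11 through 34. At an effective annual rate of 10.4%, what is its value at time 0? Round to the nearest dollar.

C$26,457

Value one period before first payment (t=10): 8160 × [1 − (1+0.104)^(−24)] / 0.104 = 8160 × 8.720620 = 71,160.2575
PV₀ = 71,160.2575 / (1+0.104)^10 = 71,160.2575 / 2.689619 = 26,457.3765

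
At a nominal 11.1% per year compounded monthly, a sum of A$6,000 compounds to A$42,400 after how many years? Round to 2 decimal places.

17.70 years

Periodic rate i = 0.111/12 = 0.00925.
(1+i)^n = 42400/6000 = 7.06667, so n = ln 7.06667 / ln 1.00925 = 212.3696 months
= 212.3696/12 years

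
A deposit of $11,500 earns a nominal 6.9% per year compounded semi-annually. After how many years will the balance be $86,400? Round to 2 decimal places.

29.73 years

Periodic rate i = 0.069/2 = 0.0345.
(1+i)^n = 86400/11500 = 7.51304, so n = ln 7.51304 / ln 1.0345 = 59.4560 half-years
= 59.4560/2 years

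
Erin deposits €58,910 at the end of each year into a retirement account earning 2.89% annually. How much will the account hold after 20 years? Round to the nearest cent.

€1,565,340.61

Accumulation factor s(20|0.0289) = 26.571730; FV = 58910 × 26.571730 = 1,565,340.6087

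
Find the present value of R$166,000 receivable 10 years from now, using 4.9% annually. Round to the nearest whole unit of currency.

R$102,885

PV = FV·(1+i)^(−n) = 166,000 × 0.619791 = 102,885.2711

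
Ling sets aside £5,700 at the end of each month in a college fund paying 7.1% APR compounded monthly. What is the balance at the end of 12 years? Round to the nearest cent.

£1,289,438.77

Periodic rate i = 0.071/12 = 0.00591667; n = 12 × 12 = 144 periods.
FV = 5700 × [(1+0.00591667)^144 − 1] / 0.00591667 = 5700 × 226.217329 = 1,289,438.7741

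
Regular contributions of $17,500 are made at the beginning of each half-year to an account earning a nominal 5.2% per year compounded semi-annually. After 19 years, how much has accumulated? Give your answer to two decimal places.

$1,140,943.52

Periodic rate i = 0.052/2 = 0.026; n = 19 × 2 = 38 periods.
Accumulation factor s(38|0.026) × (1+i) = 65.196773; FV = 17500 × 65.196773 = 1,140,943.5218
Payments are at the start of each period, so multiply by (1+i).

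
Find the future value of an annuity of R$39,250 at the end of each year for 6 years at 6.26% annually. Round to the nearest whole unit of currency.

R$275,580

FV = PMT · [(1+i)^n − 1] / i = 39250 · 7.021148 = 275,580.0597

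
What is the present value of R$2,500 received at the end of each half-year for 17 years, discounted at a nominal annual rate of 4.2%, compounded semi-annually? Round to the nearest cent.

With 2 periods per year: i = 0.021, n = 34.
Annuity factor a(34|0.021) = 24.127833; PV = 2500 × 24.127833 = 60,319.5823

R$60,319.58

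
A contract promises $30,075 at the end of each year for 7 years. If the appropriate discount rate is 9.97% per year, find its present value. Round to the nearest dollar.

$146,562

PV = 30075 × [1 − (1+0.0997)^(−7)] / 0.0997 = 30075 × 4.873231 = 146,562.4271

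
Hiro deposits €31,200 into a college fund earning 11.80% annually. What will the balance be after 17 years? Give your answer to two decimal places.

31,200 × (1+0.118)^17 = 31,200 × 6.660559 = 207,809.4316

€207,809.43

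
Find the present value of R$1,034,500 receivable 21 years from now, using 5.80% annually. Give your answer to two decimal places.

Discount factor = (1+0.058)^(−21) = 0.306056; PV = 1,034,500 × 0.306056 = 316,614.9906

R$316,614.99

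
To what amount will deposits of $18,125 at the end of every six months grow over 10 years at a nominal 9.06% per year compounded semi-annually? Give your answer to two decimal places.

$570,396.96

With 2 periods per year: i = 0.0453, n = 20.
Accumulation factor s(20|0.0453) = 31.470177; FV = 18125 × 31.470177 = 570,396.9576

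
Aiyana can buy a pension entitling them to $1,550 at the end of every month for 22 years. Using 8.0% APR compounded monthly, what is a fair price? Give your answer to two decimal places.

i = 0.08/12 = 0.00666667 per month; n = 22·12 = 264.
PV = PMT · [1 − (1+i)^(−n)] / i = 1550 · 124.042099 = 192,265.2541

$192,265.25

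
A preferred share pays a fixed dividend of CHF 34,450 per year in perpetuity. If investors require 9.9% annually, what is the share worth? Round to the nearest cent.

PV = C/r = 34450/0.099 = 347,979.7980

CHF 347,979.80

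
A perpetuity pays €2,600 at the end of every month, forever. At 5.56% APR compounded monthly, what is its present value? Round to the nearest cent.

€561,151.08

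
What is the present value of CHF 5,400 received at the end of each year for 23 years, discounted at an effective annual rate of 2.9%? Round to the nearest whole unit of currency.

CHF 89,726

PV = 5400 × [1 − (1+0.029)^(−23)] / 0.029 = 5400 × 16.615893 = 89,725.8196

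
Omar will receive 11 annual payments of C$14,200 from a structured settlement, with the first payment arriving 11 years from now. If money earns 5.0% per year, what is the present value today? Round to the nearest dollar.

C$72,412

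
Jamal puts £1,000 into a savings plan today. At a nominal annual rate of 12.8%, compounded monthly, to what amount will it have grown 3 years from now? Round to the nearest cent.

Periodic rate i = 0.128/12 = 0.0106667; n = 3 × 12 = 36 periods.
1,000 × (1+0.0106667)^36 = 1,000 × 1.465163 = 1,465.1629

£1,465.16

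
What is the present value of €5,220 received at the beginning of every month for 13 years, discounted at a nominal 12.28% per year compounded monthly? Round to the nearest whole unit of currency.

i = 0.1228/12 = 0.0102333 per month; n = 13·12 = 156.
PV = 5220 × [1 − (1+0.0102333)^(−156)] / 0.0102333 × (1+i) = 5220 × 78.553846 = 410,051.0770
Payments are at the start of each period, so multiply by (1+i).

€410,051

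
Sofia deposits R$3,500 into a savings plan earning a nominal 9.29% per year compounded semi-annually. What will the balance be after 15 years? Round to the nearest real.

With 2 periods per year: i = 0.04645, n = 30.
FV = PV·(1+i)^n = 3,500 × 3.904401 = 13,665.4052

R$13,665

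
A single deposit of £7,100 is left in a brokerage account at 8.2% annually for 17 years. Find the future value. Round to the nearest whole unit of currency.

£27,110

7,100 × (1+0.082)^17 = 7,100 × 3.818242 = 27,109.5171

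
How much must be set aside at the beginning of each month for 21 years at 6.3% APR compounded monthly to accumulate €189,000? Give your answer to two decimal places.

€360.02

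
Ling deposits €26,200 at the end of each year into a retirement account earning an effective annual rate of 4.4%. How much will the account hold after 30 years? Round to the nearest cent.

€1,571,568.72

Accumulation factor s(30|0.044) = 59.983539; FV = 26200 × 59.983539 = 1,571,568.7242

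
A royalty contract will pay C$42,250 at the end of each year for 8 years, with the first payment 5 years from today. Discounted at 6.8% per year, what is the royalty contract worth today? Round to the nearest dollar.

PV at t=4 (ordinary 8-year annuity): 42250 × a(8|0.068) = 42250 × 6.017857 = 254,254.4699
Discount back 4 years: 254,254.4699 × (1+0.068)^(−4) = 254,254.4699 × 0.768626 = 195,426.5594

C$195,427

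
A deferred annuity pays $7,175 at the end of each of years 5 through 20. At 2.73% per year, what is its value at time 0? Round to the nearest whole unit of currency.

$82,617

PV at t=4 (ordinary 16-year annuity): 7175 × a(16|0.0273) = 7175 × 12.824348 = 92,014.6992
PV₀ = 92,014.6992 / (1+0.0273)^4 = 92,014.6992 / 1.113754 = 82,616.7408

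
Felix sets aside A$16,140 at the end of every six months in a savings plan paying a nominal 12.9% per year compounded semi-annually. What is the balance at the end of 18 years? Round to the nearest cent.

A$2,124,352.79

With 2 periods per year: i = 0.0645, n = 36.
FV = 16140 × [(1+0.0645)^36 − 1] / 0.0645 = 16140 × 131.620371 = 2,124,352.7893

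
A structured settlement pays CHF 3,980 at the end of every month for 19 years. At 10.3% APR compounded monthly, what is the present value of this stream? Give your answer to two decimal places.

Periodic rate i = 0.103/12 = 0.00858333; n = 19 × 12 = 228 periods.
PV = PMT · [1 − (1+i)^(−n)] / i = 3980 · 99.906825 = 397,629.1632

CHF 397,629.16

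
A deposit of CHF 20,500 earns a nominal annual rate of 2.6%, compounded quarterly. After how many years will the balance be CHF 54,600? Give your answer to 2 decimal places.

Periodic rate i = 0.026/4 = 0.0065.
(1+i)^n = 54600/20500 = 2.66341, so n = ln 2.66341 / ln 1.0065 = 151.1984 quarters
= 151.1984/4 years

37.80 years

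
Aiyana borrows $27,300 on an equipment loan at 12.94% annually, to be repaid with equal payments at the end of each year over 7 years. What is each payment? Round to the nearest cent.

PMT = 27300 / ( [1 − (1+0.1294)^(−7)] / 0.1294 ) = 27300 / 4.430882 = 6,161.3016

$6,161.30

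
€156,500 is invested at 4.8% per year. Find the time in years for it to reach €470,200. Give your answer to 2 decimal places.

23.46 years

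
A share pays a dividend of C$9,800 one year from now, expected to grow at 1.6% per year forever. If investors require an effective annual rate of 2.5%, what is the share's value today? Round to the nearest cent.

C$1,088,888.89

PV = PMT / (i − g) = 9800 / (0.025 − 0.016) = 9800 / 0.009000 = 1,088,888.8889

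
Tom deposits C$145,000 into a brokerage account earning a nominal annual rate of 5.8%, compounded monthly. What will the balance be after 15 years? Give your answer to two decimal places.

With 12 periods per year: i = 0.00483333, n = 180.
145,000 × (1+0.00483333)^180 = 145,000 × 2.381914 = 345,377.4900

C$345,377.49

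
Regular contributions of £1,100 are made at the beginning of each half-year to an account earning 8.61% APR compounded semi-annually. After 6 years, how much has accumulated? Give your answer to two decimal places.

i = 0.0861/2 = 0.04305 per half-year; n = 6·2 = 12.
FV = PMT · [(1+i)^n − 1] / i × (1+i) = 1100 · 15.949676 = 17,544.6437
(annuity-due: payments at period start, so ×(1+i).)

£17,544.64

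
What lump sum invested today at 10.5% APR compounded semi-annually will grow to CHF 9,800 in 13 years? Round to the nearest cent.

CHF 2,590.90

With 2 periods per year: i = 0.0525, n = 26.
PV = FV·(1+i)^(−n) = 9,800 × 0.264378 = 2,590.9042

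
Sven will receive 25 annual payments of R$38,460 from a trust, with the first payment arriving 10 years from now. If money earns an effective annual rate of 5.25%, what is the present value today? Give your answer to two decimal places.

R$333,605.44

Value one period before first payment (t=9): 38460 × [1 − (1+0.0525)^(−25)] / 0.0525 = 38460 × 13.747470 = 528,727.6957
Discount back 9 years: 528,727.6957 × (1+0.0525)^(−9) = 528,727.6957 × 0.630959 = 333,605.4366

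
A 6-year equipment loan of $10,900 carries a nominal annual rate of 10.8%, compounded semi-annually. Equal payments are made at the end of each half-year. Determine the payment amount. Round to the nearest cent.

$1,257.70

Periodic rate i = 0.108/2 = 0.054; n = 6 × 2 = 12 periods.
Annuity-PV factor = 8.666643; PMT = 10900 / 8.666643 = 1,257.6957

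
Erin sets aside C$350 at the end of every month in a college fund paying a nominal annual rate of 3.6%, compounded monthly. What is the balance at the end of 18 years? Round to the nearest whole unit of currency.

C$106,150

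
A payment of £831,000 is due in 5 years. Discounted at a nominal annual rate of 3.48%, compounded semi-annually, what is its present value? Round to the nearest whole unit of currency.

£699,332

With 2 periods per year: i = 0.0174, n = 10.
PV = 831,000 / (1 + 0.0174)^10 = 831,000 / 1.188276 = 699,332.4665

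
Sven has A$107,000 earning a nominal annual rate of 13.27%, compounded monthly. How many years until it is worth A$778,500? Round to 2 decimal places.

Periodic rate i = 0.1327/12 = 0.0110583.
n = ln(778500/107000) / ln(1+0.0110583) = ln(7.27570) / 0.010998 = 180.4515 months
= 180.4515/12 years

15.04 years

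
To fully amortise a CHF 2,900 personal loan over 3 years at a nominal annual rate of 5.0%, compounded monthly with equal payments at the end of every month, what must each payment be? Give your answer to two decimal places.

CHF 86.92

Periodic rate i = 0.05/12 = 0.00416667; n = 3 × 12 = 36 periods.
PMT = 2900 / ( [1 − (1+0.00416667)^(−36)] / 0.00416667 ) = 2900 / 33.365701 = 86.9156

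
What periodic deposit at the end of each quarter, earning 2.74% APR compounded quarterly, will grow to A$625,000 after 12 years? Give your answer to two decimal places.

A$11,041.45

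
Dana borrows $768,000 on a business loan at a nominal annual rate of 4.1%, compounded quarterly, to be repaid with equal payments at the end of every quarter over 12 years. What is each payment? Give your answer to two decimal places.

i = 0.041/4 = 0.01025 per quarter; n = 12·4 = 48.
Annuity-PV factor = 37.762392; PMT = 768000 / 37.762392 = 20,337.6947

$20,337.69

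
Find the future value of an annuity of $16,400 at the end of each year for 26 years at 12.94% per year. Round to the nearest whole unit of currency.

$2,872,092

Accumulation factor s(26|0.1294) = 175.127552; FV = 16400 × 175.127552 = 2,872,091.8498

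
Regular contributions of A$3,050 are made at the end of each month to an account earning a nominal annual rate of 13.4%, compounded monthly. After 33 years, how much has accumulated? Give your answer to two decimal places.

A$21,918,185.51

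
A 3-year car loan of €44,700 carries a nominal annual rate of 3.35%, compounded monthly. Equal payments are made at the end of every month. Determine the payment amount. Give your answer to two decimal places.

€1,306.84

i = 0.0335/12 = 0.00279167 per month; n = 3·12 = 36.
Annuity-PV factor = 34.204745; PMT = 44700 / 34.204745 = 1,306.8362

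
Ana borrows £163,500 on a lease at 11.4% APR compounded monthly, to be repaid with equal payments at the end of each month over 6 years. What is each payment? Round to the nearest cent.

£3,145.67

i = 0.114/12 = 0.0095 per month; n = 6·12 = 72.
Annuity-PV factor = 51.976177; PMT = 163500 / 51.976177 = 3,145.6719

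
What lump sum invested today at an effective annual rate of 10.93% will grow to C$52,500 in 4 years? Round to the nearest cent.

PV = FV·(1+i)^(−n) = 52,500 × 0.660395 = 34,670.7512

C$34,670.75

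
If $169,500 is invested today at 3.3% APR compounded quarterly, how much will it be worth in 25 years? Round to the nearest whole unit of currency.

$385,472

Periodic rate i = 0.033/4 = 0.00825; n = 25 × 4 = 100 periods.
169,500 × (1+0.00825)^100 = 169,500 × 2.274171 = 385,471.9408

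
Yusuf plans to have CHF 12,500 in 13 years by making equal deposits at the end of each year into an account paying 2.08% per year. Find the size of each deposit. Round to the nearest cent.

FV-annuity factor = 14.752817; PMT = 12500 / 14.752817 = 847.2958

CHF 847.30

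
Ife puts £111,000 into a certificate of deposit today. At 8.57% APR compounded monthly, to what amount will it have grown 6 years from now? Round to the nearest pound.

i = 0.0857/12 = 0.00714167 per month; n = 6·12 = 72.
FV = PV·(1+i)^n = 111,000 × 1.669247 = 185,286.4071

£185,286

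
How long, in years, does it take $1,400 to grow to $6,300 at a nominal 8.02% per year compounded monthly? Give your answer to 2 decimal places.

18.82 years

Periodic rate i = 0.0802/12 = 0.00668333.
(1+i)^n = 6300/1400 = 4.50000, so n = ln 4.50000 / ln 1.00668 = 225.8002 months
= 225.8002/12 years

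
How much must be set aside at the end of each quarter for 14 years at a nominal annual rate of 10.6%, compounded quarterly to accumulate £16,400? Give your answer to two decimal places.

With 4 periods per year: i = 0.0265, n = 56.
PMT = 16400 / ( [(1+0.0265)^56 − 1] / 0.0265 ) = 16400 / 125.515032 = 130.6616

£130.66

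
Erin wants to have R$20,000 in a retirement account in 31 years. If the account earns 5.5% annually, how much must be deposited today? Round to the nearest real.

Discount factor = (1+0.055)^(−31) = 0.190184; PV = 20,000 × 0.190184 = 3,803.6780

R$3,804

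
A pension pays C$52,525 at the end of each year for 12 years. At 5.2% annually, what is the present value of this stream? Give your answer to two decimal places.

C$460,335.27

PV = PMT · [1 − (1+i)^(−n)] / i = 52525 · 8.764117 = 460,335.2654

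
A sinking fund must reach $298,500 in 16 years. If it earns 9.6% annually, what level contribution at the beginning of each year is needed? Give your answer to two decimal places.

$7,840.35

FV-annuity factor × (1+i) = 38.072277; PMT = 298500 / 38.072277 = 7,840.3505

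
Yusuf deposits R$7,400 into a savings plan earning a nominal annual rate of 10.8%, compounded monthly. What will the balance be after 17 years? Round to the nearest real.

Periodic rate i = 0.108/12 = 0.009; n = 17 × 12 = 204 periods.
7,400 × (1+0.009)^204 = 7,400 × 6.220108 = 46,028.7978

R$46,029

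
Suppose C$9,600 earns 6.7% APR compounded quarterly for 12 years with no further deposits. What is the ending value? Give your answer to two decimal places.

C$21,308.45

With 4 periods per year: i = 0.01675, n = 48.
FV = 9,600 × (1 + 0.01675)^48 = 21,308.4532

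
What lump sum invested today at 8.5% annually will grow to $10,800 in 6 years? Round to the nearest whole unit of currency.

PV = 10,800 / (1 + 0.085)^6 = 10,800 / 1.631468 = 6,619.8070

$6,620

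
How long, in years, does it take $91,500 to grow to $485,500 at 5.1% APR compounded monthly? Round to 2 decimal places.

32.79 years

Periodic rate i = 0.051/12 = 0.00425.
(1+i)^n = 485500/91500 = 5.30601, so n = ln 5.30601 / ln 1.00425 = 393.5021 months
= 393.5021/12 years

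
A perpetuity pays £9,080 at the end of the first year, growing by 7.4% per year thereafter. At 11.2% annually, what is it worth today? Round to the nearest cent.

£238,947.37

PV = D₁/(r − g) = 9080/(0.112 − 0.074) = 238,947.3684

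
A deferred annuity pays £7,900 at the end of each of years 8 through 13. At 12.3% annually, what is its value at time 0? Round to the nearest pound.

PV at t=7 (ordinary 6-year annuity): 7900 × a(6|0.123) = 7900 × 4.076710 = 32,206.0117
Discount back 7 years: 32,206.0117 × (1+0.123)^(−7) = 32,206.0117 × 0.443958 = 14,298.1106

£14,298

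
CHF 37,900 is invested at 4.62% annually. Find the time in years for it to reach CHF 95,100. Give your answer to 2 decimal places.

n = ln(95100/37900) / ln(1+0.0462) = ln(2.50923) / 0.045165 = 20.3695 years

20.37 years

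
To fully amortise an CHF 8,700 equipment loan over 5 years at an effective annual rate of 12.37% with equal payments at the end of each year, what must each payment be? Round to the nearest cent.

CHF 2,435.63

Annuity-PV factor = 3.571978; PMT = 8700 / 3.571978 = 2,435.6255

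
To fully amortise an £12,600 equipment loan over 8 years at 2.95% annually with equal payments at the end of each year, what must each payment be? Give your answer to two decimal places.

£1,791.17

PMT = 12600 / ( [1 − (1+0.0295)^(−8)] / 0.0295 ) = 12600 / 7.034522 = 1,791.1665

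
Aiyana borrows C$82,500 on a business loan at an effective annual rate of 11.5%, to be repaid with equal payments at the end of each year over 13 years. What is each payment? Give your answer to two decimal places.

PMT = 82500 / ( [1 − (1+0.115)^(−13)] / 0.115 ) = 82500 / 6.583482 = 12,531.3624

C$12,531.36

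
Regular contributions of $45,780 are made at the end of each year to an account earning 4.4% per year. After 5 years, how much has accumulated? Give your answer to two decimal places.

$249,949.17

FV = PMT · [(1+i)^n − 1] / i = 45780 · 5.459790 = 249,949.1710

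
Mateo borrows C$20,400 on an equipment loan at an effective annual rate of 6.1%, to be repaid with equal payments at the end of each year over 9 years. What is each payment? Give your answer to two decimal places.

PMT = 20400 / ( [1 − (1+0.061)^(−9)] / 0.061 ) = 20400 / 6.772188 = 3,012.3204

C$3,012.32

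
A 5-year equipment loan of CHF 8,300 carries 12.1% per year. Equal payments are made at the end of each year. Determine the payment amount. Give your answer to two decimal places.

CHF 2,308.21

Annuity-PV factor = 3.595864; PMT = 8300 / 3.595864 = 2,308.2075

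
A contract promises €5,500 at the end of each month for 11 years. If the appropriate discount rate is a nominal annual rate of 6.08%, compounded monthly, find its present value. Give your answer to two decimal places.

€528,446.33

With 12 periods per year: i = 0.00506667, n = 132.
PV = PMT · [1 − (1+i)^(−n)] / i = 5500 · 96.081152 = 528,446.3337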